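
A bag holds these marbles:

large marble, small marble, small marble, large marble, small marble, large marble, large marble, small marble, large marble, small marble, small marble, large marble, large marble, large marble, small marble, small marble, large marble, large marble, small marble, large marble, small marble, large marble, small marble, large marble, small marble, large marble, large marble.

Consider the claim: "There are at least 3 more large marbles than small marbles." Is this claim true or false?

large marbles: 15.
small marbles: 12.
The claim requires 15 − 12 = 3 ≥ 3, which holds.

True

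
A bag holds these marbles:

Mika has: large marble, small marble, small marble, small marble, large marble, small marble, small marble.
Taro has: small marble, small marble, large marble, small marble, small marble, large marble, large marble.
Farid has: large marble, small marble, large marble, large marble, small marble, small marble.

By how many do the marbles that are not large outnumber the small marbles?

0

marbles that are not large: 12.
small marbles: 12.
12 − 12 = 0.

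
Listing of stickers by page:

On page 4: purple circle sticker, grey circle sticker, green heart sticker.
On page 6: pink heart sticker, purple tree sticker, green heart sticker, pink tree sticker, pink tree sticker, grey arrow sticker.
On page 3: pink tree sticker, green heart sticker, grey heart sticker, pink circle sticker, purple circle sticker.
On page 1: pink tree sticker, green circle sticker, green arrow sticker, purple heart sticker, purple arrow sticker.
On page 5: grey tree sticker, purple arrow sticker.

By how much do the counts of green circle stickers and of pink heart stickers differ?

0

green circle stickers: 1. pink heart stickers: 1.
|1 − 1| = 1 − 1 = 0.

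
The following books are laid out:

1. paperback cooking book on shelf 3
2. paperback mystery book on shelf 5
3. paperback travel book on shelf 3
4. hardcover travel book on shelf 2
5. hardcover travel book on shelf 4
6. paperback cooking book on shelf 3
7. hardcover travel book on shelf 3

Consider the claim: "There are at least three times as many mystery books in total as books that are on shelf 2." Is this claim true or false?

|mystery books| = 1.
|books on shelf 2| = 1.
The claim requires 1 ≥ 3 × 1 = 3, which does not hold.

False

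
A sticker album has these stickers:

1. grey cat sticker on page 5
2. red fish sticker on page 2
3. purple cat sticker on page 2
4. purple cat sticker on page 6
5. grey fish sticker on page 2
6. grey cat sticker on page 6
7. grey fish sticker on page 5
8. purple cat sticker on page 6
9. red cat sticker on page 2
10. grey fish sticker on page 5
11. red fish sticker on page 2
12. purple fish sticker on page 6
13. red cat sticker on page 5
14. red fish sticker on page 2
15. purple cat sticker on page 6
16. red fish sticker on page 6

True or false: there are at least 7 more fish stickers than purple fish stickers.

True

|fish stickers| = 8.
|purple fish stickers| = 1.
The claim requires 8 − 1 = 7 ≥ 7, which holds.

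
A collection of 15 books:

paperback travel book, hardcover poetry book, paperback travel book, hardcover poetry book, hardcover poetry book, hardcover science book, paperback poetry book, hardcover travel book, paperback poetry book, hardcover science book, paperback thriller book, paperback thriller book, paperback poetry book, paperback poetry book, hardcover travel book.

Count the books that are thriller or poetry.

poetry: 7; thriller: 2; together 7 + 2 = 9.

9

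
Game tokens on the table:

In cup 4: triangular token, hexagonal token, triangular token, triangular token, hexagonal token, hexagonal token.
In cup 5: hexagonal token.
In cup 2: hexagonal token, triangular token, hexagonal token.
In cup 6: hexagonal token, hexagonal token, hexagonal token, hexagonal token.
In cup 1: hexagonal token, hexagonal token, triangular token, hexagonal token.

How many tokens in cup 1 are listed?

4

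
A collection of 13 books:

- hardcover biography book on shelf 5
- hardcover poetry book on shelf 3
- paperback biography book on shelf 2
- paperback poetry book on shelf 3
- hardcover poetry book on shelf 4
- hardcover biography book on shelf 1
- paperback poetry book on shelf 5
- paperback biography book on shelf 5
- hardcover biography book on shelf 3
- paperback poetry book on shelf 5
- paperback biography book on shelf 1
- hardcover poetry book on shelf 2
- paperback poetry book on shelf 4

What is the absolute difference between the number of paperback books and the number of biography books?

paperback books: 7. biography books: 6.
|7 − 6| = 7 − 6 = 1.

1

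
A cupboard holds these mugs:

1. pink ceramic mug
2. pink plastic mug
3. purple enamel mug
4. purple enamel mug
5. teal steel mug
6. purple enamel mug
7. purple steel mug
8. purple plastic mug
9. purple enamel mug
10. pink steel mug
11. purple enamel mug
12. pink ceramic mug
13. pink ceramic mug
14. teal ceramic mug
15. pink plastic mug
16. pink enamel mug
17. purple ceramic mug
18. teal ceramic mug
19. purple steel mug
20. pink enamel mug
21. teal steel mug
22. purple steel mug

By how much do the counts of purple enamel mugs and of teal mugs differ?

1

purple enamel mugs: 5. teal mugs: 4.
|5 − 4| = 5 − 4 = 1.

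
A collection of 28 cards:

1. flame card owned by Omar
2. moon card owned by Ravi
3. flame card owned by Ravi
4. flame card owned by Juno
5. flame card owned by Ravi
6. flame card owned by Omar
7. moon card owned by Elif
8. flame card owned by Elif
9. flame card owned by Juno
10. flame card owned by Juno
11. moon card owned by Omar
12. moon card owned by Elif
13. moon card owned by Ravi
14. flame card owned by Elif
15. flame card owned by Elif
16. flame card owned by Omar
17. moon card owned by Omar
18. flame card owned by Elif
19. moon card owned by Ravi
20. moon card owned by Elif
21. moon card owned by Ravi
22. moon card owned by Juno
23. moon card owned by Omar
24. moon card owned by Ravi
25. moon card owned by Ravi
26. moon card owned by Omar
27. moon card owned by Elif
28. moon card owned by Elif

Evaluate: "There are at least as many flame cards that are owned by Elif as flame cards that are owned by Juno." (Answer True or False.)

flame cards owned by Elif: 4.
flame cards owned by Juno: 3.
The claim requires 4 ≥ 3, which holds.

True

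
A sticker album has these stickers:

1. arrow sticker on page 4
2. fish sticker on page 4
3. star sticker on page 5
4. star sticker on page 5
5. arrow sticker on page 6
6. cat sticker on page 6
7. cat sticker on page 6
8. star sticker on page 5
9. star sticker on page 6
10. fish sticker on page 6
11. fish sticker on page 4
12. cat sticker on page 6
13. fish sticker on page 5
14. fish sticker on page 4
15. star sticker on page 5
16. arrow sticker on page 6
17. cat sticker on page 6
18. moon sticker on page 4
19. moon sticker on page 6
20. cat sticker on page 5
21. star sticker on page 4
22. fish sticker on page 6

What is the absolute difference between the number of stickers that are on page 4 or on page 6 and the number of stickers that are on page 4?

stickers on page 4 or on page 6: 16. stickers on page 4: 6.
|16 − 6| = 16 − 6 = 10.

10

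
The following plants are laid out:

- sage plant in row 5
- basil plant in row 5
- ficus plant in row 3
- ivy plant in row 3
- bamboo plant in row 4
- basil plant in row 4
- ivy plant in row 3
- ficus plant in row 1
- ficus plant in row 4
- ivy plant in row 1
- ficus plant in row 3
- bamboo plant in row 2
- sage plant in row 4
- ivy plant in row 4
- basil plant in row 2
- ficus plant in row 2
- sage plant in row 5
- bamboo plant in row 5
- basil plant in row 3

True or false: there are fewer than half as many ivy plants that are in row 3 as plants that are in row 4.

There are 2 ivy plants in row 3.
There are 5 plants in row 4.
The claim requires 2 × 2 = 4 < 5, which holds.

True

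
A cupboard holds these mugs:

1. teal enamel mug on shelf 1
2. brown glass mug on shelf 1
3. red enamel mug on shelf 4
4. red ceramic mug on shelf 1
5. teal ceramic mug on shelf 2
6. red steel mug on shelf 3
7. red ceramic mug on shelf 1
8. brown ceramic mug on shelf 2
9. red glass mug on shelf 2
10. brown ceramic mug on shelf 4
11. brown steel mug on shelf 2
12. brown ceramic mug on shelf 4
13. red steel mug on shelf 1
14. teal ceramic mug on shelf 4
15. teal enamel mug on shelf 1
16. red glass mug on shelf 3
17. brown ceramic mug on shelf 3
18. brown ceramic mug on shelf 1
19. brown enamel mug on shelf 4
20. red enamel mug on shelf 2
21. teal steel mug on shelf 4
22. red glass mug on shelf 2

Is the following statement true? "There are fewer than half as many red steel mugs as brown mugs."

True

There are 2 red steel mugs.
There are 8 brown mugs.
The claim requires 2 × 2 = 4 < 8, which holds.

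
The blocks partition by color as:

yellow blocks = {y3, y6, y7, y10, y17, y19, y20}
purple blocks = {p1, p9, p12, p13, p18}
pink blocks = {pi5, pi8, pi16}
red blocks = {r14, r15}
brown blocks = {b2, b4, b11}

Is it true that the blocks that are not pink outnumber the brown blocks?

blocks that are not pink: 17.
brown blocks: 3.
The claim requires 17 > 3, which holds.

True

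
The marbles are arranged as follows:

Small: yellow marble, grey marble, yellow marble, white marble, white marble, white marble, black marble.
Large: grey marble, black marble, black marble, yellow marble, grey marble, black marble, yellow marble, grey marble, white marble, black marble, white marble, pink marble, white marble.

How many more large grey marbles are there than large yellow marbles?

1

large grey marbles: 3.
large yellow marbles: 2.
3 − 2 = 1.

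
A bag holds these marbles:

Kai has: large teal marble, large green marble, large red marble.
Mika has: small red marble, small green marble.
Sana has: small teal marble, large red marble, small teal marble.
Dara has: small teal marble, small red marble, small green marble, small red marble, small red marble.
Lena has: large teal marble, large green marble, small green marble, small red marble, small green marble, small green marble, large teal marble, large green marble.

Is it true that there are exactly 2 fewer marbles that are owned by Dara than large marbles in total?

marbles owned by Dara: 5.
large marbles: 8.
The claim requires 8 − 5 (= 3) to equal 2, which does not hold.

False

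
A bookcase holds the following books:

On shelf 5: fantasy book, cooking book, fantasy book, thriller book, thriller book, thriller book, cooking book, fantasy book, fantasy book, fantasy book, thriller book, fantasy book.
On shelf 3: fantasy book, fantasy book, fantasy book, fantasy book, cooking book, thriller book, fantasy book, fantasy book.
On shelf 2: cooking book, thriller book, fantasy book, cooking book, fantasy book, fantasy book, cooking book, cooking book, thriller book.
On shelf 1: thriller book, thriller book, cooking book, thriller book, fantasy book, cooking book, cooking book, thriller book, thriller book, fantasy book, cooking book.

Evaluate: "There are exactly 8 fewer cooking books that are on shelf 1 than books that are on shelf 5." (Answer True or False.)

True

|cooking books on shelf 1| = 4.
|books on shelf 5| = 12.
The claim requires 12 − 4 (= 8) to equal 8, which holds.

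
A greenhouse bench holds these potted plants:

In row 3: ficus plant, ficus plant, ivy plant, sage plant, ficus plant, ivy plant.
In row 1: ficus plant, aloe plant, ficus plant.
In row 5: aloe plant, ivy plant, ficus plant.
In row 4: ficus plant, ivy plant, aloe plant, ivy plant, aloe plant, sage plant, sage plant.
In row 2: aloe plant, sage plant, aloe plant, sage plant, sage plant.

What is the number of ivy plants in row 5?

1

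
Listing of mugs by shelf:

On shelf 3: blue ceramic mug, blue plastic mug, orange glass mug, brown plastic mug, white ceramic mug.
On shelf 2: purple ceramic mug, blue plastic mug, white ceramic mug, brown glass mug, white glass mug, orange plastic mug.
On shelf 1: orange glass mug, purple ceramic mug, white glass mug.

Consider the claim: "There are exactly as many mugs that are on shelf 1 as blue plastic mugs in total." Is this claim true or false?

mugs on shelf 1: 3.
blue plastic mugs: 2.
The claim requires 3 = 2, which does not hold.

False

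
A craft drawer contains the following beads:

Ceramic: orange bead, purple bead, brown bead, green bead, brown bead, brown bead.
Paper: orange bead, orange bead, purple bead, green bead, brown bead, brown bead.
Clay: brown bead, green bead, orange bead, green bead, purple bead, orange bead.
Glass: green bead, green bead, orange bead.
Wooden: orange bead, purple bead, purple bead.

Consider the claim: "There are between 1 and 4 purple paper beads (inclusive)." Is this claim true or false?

There is 1 purple paper bead.
The claim requires 1 ≤ 1 ≤ 4, which holds.

True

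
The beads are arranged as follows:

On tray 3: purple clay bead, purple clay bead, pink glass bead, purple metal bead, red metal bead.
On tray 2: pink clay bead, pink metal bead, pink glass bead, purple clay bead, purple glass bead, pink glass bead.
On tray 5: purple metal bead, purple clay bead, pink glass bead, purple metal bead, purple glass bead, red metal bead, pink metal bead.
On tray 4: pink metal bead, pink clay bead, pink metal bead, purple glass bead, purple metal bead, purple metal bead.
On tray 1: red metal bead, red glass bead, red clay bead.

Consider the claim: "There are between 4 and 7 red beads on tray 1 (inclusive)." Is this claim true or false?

False

|red beads on tray 1| = 3.
The claim requires 4 ≤ 3 ≤ 7, which does not hold.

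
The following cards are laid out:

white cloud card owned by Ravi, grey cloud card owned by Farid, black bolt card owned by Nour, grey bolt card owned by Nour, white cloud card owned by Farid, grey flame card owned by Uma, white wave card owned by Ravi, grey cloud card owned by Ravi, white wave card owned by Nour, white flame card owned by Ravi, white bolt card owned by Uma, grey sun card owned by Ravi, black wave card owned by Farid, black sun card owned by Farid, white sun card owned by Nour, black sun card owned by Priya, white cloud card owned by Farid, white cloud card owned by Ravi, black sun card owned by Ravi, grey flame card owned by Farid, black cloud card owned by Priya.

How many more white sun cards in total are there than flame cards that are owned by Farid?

white sun cards: 1.
flame cards owned by Farid: 1.
1 − 1 = 0.

0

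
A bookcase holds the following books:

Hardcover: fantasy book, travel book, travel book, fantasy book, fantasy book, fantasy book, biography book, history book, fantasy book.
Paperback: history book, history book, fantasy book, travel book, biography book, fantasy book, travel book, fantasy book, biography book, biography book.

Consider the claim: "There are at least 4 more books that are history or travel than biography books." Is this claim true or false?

False

|books that are history or travel| = 7.
|biography books| = 4.
The claim requires 7 − 4 = 3 ≥ 4, which does not hold.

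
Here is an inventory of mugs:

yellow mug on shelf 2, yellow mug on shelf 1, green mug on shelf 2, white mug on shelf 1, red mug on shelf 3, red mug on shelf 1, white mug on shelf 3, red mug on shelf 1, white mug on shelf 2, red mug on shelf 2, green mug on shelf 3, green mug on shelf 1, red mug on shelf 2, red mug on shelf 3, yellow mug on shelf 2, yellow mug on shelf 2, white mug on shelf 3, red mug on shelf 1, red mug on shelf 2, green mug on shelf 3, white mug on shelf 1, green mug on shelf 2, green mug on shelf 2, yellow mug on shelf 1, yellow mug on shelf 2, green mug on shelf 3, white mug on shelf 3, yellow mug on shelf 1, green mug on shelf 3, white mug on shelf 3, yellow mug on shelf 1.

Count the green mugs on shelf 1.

1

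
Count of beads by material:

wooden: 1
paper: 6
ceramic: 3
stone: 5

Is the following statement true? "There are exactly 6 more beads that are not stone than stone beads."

|beads that are not stone| = 10.
|stone beads| = 5.
The claim requires 10 − 5 (= 5) to equal 6, which does not hold.

False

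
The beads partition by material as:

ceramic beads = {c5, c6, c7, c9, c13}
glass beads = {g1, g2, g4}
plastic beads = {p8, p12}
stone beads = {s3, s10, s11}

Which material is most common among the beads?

ceramic

Counts by material: ceramic 5, stone 3, glass 3, plastic 2.
The maximum is 5, held uniquely by ceramic.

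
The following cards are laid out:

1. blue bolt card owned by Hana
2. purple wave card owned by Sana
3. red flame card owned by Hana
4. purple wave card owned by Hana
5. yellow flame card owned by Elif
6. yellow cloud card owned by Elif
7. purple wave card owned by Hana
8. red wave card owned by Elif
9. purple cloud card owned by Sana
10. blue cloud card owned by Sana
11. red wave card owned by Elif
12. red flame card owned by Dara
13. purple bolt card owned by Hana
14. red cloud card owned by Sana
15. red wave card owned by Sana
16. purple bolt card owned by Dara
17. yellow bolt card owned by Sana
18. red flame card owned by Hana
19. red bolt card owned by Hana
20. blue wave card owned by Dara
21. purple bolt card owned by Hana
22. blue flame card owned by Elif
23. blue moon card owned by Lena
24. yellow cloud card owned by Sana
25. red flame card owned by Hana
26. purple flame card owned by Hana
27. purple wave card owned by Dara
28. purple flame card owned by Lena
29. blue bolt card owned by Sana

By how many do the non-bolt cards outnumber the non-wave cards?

non-bolt cards: 22.
non-wave cards: 21.
22 − 21 = 1.

1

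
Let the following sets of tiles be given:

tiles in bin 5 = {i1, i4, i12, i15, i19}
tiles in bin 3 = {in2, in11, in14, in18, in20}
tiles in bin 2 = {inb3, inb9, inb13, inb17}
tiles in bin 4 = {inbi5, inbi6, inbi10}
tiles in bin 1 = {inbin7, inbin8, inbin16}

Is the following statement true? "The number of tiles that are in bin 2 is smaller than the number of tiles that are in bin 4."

There are 4 tiles in bin 2.
There are 3 tiles in bin 4.
The claim requires 4 < 3, which does not hold.

False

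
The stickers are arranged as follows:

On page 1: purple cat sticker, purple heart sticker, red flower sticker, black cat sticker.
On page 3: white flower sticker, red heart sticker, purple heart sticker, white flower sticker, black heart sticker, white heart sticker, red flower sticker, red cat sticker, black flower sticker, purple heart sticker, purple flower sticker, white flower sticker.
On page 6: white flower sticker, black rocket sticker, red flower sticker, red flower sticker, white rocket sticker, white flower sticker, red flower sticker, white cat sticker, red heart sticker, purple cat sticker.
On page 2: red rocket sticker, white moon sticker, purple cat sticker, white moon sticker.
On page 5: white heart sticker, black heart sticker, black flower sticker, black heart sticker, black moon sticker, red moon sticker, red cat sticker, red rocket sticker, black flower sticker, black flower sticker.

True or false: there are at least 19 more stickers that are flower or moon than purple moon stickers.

There are 19 stickers that are flower or moon.
There are 0 purple moon stickers.
The claim requires 19 − 0 = 19 ≥ 19, which holds.

True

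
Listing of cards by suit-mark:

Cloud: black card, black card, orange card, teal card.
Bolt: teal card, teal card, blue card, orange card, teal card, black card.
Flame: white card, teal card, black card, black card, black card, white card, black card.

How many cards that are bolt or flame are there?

bolt: 6; flame: 7; together 6 + 7 = 13.

13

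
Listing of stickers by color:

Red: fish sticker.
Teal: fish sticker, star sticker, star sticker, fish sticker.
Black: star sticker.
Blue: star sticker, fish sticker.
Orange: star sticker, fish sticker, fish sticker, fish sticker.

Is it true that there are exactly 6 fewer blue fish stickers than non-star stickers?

True

|blue fish stickers| = 1.
|non-star stickers| = 7.
The claim requires 7 − 1 (= 6) to equal 6, which holds.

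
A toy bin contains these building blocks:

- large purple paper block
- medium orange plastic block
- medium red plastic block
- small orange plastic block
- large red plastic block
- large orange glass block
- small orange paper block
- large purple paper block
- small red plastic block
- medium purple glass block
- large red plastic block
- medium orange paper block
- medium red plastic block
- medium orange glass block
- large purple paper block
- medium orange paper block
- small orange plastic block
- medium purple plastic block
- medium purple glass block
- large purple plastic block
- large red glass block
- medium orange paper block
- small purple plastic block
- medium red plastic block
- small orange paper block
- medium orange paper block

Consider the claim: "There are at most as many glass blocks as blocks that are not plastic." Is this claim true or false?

True

glass blocks: 5.
blocks that are not plastic: 14.
The claim requires 5 ≤ 14, which holds.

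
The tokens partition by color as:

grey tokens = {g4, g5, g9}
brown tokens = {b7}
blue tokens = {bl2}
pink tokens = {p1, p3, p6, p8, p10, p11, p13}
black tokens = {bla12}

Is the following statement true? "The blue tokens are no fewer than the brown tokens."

True

There is 1 blue token.
There is 1 brown token.
The claim requires 1 ≥ 1, which holds.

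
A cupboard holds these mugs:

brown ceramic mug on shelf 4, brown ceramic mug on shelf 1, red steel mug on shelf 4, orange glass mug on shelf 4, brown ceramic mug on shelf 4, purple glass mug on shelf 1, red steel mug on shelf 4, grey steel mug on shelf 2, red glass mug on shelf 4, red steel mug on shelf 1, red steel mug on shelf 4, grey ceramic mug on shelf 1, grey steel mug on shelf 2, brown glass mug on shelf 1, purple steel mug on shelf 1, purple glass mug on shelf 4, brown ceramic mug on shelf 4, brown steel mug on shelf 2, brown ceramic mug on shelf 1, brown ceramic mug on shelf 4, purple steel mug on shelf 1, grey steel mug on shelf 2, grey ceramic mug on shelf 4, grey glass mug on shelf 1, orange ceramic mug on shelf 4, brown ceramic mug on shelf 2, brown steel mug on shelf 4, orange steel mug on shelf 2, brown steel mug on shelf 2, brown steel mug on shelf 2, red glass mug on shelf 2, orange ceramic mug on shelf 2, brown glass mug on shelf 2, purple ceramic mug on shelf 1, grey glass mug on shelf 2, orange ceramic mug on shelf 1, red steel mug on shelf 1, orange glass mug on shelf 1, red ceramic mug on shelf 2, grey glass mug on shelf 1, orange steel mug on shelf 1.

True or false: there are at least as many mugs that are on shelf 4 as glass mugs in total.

mugs on shelf 4: 13.
glass mugs: 11.
The claim requires 13 ≥ 11, which holds.

True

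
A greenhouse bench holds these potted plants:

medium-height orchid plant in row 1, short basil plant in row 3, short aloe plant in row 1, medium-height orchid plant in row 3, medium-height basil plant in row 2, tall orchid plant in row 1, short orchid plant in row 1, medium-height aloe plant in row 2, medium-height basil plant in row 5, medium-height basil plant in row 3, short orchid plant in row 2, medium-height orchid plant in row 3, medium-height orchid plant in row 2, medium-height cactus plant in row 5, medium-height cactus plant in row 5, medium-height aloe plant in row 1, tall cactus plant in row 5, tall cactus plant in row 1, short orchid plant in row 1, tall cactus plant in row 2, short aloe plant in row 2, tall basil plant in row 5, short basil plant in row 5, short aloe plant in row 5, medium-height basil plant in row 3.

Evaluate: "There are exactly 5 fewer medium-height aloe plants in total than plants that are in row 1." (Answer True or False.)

medium-height aloe plants: 2.
plants in row 1: 7.
The claim requires 7 − 2 (= 5) to equal 5, which holds.

True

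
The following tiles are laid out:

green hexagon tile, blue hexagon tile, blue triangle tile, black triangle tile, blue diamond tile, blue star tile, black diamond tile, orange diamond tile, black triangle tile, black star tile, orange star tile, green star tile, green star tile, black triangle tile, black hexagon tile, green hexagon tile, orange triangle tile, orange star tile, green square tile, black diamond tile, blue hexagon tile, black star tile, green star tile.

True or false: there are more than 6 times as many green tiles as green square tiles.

False

There are 6 green tiles.
There is 1 green square tile.
The claim requires 6 > 6 × 1 = 6, which does not hold.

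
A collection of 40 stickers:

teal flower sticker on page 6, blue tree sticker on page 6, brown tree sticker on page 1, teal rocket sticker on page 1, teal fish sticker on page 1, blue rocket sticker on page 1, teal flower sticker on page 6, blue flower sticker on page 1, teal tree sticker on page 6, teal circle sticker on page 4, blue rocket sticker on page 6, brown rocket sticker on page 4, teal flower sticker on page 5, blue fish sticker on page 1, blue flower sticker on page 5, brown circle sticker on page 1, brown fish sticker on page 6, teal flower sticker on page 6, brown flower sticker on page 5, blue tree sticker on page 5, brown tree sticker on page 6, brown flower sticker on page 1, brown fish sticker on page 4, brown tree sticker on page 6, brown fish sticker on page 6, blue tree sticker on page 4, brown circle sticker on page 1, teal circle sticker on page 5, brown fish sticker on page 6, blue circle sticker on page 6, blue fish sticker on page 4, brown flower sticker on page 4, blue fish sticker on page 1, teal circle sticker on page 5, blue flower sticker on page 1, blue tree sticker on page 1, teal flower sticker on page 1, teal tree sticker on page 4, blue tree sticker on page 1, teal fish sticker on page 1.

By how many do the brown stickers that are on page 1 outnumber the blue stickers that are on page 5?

brown stickers on page 1: 4.
blue stickers on page 5: 2.
4 − 2 = 2.

2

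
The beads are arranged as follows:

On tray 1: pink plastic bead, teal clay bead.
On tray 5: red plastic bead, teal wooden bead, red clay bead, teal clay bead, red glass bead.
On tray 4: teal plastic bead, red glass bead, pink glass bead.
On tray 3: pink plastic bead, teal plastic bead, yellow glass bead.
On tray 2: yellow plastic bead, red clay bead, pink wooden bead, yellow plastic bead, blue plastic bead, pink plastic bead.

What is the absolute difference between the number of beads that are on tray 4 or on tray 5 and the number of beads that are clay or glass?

0

beads on tray 4 or on tray 5: 8. beads that are clay or glass: 8.
|8 − 8| = 8 − 8 = 0.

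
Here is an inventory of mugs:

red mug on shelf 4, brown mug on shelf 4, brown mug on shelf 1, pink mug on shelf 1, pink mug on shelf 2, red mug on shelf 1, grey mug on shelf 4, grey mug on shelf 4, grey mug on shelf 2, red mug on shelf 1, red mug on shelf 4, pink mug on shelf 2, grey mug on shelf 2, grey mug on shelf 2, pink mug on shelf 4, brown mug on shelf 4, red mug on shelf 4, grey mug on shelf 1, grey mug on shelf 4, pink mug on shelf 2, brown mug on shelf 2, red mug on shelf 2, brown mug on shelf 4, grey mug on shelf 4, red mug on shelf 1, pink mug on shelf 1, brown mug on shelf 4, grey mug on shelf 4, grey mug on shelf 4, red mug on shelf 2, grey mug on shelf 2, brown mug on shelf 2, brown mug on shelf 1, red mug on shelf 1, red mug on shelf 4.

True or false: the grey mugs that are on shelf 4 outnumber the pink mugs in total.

False

There are 6 grey mugs on shelf 4.
There are 6 pink mugs.
The claim requires 6 > 6, which does not hold.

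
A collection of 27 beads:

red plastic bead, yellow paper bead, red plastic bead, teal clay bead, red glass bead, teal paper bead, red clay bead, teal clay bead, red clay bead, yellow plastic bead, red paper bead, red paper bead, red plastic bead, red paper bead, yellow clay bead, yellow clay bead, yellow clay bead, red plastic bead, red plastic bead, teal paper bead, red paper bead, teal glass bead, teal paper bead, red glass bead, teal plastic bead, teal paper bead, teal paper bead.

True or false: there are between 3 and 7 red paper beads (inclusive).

True

red paper beads: 4.
The claim requires 3 ≤ 4 ≤ 7, which holds.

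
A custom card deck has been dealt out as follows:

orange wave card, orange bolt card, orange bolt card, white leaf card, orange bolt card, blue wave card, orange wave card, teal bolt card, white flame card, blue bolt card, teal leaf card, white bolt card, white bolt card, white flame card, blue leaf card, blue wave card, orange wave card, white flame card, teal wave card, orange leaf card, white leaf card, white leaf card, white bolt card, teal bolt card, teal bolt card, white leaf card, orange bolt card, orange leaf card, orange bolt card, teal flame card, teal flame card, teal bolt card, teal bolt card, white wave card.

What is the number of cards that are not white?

Total cards: 34; with the excluded value: 11; remaining 34 − 11 = 23.

23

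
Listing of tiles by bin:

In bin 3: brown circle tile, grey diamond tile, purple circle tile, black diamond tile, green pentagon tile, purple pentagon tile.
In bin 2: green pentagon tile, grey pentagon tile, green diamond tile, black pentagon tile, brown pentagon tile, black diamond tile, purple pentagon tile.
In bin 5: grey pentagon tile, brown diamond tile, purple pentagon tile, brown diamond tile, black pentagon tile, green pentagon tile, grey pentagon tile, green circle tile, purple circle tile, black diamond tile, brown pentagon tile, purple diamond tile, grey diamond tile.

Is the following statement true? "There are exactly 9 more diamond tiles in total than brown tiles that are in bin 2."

There are 9 diamond tiles.
There is 1 brown tile in bin 2.
The claim requires 9 − 1 (= 8) to equal 9, which does not hold.

False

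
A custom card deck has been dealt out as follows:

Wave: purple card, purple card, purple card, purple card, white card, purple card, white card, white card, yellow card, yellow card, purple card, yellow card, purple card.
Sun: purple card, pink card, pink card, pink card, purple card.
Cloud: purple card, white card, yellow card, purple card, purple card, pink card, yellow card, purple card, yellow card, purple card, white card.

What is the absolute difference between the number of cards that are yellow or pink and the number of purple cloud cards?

cards that are yellow or pink: 10. purple cloud cards: 5.
|10 − 5| = 10 − 5 = 5.

5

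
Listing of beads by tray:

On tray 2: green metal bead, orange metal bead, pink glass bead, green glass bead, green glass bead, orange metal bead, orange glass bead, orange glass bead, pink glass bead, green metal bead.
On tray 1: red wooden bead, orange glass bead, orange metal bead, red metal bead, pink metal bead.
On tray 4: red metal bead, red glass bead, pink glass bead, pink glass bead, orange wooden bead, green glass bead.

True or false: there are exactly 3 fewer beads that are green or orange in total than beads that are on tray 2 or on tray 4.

False

|beads that are green or orange| = 12.
|beads on tray 2 or on tray 4| = 16.
The claim requires 16 − 12 (= 4) to equal 3, which does not hold.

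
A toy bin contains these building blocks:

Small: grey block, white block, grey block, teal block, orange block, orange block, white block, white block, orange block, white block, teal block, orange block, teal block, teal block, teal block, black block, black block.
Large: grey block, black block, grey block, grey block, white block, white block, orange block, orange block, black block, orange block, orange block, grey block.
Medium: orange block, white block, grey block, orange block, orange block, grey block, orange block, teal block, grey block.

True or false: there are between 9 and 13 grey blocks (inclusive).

True

grey blocks: 9.
The claim requires 9 ≤ 9 ≤ 13, which holds.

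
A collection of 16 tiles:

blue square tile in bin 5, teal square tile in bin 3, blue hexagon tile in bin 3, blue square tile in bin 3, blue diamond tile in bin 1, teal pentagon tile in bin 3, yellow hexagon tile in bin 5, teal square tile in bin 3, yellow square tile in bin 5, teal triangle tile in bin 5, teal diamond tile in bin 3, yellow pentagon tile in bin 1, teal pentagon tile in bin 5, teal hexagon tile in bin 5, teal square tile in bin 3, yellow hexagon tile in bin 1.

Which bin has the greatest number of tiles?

Counts by bin: bin 3→7, bin 5→6, bin 1→3.
The maximum is 7, held uniquely by bin 3.

bin 3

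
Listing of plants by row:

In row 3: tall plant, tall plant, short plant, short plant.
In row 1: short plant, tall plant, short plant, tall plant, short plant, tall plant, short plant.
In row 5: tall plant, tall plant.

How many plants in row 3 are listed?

4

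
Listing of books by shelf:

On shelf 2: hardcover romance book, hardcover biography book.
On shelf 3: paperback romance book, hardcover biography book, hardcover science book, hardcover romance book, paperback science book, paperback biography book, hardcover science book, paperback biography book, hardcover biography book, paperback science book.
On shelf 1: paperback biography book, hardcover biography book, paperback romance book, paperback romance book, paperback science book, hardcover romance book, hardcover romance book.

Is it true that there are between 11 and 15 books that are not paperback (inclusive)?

False

There are 10 books that are not paperback.
The claim requires 11 ≤ 10 ≤ 15, which does not hold.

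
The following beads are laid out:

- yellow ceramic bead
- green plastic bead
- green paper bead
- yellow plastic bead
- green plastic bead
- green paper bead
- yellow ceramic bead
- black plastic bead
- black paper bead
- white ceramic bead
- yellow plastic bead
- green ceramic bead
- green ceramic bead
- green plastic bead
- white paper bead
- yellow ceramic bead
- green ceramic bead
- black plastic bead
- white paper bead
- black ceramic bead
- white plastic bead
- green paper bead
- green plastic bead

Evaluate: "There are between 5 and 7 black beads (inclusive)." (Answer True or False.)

False

|black beads| = 4.
The claim requires 5 ≤ 4 ≤ 7, which does not hold.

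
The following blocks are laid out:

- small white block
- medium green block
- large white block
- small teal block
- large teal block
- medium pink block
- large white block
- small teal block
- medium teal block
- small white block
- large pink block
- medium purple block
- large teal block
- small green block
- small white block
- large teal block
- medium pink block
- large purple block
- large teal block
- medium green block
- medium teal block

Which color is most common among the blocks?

teal

Counts by color: teal 8, white 5, pink 3, green 3, purple 2.
The maximum is 8, held uniquely by teal.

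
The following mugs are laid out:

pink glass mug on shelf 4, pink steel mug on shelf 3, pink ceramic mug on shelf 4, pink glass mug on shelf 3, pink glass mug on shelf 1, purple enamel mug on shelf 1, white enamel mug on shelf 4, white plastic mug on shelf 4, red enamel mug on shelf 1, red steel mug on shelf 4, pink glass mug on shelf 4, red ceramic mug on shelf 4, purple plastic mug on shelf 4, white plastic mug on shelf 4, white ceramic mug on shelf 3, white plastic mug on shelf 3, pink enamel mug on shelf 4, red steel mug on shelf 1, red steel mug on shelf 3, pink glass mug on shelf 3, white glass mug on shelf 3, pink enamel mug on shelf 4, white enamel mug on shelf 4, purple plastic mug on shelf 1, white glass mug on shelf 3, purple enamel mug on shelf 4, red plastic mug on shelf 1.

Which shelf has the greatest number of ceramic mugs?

Counts by shelf (restricted to ceramic mugs): shelf 4→2, shelf 3→1, shelf 1→0.
The maximum is 2, held uniquely by shelf 4.

shelf 4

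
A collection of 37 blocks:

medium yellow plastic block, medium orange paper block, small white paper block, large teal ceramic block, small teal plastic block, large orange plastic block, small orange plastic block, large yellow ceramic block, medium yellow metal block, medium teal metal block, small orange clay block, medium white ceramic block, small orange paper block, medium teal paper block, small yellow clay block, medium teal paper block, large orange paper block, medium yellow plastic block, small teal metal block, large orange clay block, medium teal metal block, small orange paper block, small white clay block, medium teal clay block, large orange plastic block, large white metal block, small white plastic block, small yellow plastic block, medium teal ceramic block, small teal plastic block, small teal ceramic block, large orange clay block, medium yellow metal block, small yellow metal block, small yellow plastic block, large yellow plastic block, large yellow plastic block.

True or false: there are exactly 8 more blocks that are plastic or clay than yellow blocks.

False

|blocks that are plastic or clay| = 18.
|yellow blocks| = 11.
The claim requires 18 − 11 (= 7) to equal 8, which does not hold.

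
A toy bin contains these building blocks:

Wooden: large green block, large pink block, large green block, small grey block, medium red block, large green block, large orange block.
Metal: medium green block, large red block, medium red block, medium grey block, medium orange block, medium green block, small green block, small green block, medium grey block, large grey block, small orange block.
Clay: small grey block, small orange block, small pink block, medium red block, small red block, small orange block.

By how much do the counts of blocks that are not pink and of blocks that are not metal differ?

blocks that are not pink: 22. blocks that are not metal: 13.
|22 − 13| = 22 − 13 = 9.

9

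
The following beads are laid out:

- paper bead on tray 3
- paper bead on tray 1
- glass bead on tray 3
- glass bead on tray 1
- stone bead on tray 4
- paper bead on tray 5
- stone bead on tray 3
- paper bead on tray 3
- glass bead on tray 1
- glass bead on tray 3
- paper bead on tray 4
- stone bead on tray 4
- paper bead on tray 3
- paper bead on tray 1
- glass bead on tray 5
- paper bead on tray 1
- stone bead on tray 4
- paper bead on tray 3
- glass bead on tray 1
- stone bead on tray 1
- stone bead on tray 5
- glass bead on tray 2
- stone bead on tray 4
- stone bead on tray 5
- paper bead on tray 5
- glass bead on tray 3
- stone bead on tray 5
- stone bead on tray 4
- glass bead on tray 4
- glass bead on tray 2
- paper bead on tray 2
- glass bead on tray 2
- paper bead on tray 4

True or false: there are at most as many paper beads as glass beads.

False

paper beads: 12.
glass beads: 11.
The claim requires 12 ≤ 11, which does not hold.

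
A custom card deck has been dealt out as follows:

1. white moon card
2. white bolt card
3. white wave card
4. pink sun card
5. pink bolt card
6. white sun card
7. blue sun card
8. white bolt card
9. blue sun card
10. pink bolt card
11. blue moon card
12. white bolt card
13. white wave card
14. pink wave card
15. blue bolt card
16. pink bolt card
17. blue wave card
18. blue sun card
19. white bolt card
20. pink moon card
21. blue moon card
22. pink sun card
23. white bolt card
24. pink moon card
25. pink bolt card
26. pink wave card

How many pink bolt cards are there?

4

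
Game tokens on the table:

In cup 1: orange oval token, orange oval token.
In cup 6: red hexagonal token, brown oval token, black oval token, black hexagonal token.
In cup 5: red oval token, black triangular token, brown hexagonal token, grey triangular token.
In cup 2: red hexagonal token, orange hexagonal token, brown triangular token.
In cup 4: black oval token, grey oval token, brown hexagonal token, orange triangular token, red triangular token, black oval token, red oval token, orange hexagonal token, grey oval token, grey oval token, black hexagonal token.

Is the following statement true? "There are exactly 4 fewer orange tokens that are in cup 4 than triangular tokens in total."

False

|orange tokens in cup 4| = 2.
|triangular tokens| = 5.
The claim requires 5 − 2 (= 3) to equal 4, which does not hold.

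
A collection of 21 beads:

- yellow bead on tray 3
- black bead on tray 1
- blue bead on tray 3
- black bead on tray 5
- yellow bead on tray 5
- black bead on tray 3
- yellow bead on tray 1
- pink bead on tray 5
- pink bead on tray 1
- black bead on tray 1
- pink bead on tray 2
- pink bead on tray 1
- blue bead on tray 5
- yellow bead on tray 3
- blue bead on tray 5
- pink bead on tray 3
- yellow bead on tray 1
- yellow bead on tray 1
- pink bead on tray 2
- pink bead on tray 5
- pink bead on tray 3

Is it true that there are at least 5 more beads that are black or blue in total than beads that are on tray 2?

There are 7 beads that are black or blue.
There are 2 beads on tray 2.
The claim requires 7 − 2 = 5 ≥ 5, which holds.

True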